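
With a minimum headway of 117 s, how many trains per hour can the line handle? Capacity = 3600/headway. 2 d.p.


Capacity = 3600 / headway
Capacity = 3600 / 117
Capacity = 30.77 trains/hour

30.77


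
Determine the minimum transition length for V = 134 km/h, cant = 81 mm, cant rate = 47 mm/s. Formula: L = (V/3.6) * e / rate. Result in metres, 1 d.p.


Convert speed: V = 134 / 3.6 = 37.2222 m/s
L = 37.2222 * 81 / 47
L = 3015.0 / 47
L = 64.1 m

64.1


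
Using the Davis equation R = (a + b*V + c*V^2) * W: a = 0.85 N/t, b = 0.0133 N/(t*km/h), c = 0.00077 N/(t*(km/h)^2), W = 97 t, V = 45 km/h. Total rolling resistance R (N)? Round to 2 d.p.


b*V = 0.0133 * 45 = 0.5985
c*V^2 = 0.00077 * 2025 = 1.55925
R_per_t = 0.85 + 0.5985 + 1.55925 = 3.00775 N/t
R_total = 3.00775 * 97 = 291.75 N

291.75


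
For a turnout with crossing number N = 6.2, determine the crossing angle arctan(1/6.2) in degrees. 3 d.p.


1/N = 1/6.2 = 0.16129
angle = arctan(0.16129) = 0.159913 rad
angle = 0.159913 * 180/pi = 9.162 degrees

9.162


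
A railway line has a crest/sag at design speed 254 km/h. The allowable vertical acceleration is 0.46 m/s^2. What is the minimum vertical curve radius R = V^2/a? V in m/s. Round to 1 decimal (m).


Convert speed: V = 254 / 3.6 = 70.5556 m/s
V^2 = 4978.0864 m^2/s^2
R_v = 4978.0864 / 0.46
R_v = 10821.9 m

10821.9


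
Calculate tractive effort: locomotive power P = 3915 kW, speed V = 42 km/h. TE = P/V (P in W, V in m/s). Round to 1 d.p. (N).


Convert: P = 3915 kW = 3915000 W
V = 42 / 3.6 = 11.6667 m/s
TE = 3915000 / 11.6667
TE = 335571.4 N

335571.4


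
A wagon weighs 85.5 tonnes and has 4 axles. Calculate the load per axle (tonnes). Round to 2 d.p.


Load per axle = total weight / number of axles
Load = 85.5 / 4
Load = 21.38 tonnes

21.38


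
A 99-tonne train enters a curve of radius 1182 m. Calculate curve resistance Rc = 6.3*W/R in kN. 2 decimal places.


Rc = 6.3 * W / R
Rc = 6.3 * 99 / 1182
Rc = 623.7 / 1182
Rc = 0.53 kN

0.53


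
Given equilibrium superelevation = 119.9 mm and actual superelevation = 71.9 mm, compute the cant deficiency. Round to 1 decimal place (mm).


Cant deficiency = equilibrium cant - actual cant
CD = 119.9 - 71.9
CD = 48.0 mm

48.0


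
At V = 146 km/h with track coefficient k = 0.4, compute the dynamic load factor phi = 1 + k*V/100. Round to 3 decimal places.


phi = 1 + k * V / 100
phi = 1 + 0.4 * 146 / 100
phi = 1 + 0.584
phi = 1.584

1.584


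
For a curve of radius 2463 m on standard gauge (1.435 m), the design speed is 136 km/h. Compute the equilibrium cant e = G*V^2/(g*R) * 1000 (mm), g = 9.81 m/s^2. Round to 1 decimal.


Convert speed: V = 136 / 3.6 = 37.7778 m/s
Apply formula: e = 1.435 * 37.7778^2 / (9.81 * 2463)
e = 1.435 * 1427.1605 / 24162.03
e = 0.08476 m = 84.8 mm

84.8


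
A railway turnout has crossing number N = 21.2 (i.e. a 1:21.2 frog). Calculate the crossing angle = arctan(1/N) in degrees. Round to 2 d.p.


1/N = 1/21.2 = 0.04717
angle = arctan(0.04717) = 0.047135 rad
angle = 0.047135 * 180/pi = 2.70 degrees

2.70


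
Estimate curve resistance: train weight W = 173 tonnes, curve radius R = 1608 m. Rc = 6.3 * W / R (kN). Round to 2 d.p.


Rc = 6.3 * W / R
Rc = 6.3 * 173 / 1608
Rc = 1089.9 / 1608
Rc = 0.68 kN

0.68


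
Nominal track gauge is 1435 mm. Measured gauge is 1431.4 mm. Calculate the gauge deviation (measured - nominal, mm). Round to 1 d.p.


Deviation = measured - nominal
Deviation = 1431.4 - 1435
Deviation = -3.6 mm

-3.6


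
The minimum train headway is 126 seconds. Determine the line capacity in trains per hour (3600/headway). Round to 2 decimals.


Capacity = 3600 / headway
Capacity = 3600 / 126
Capacity = 28.57 trains/hour

28.57


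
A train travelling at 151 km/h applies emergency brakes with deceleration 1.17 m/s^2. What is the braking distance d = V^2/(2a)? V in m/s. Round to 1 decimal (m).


Convert speed: V = 151 / 3.6 = 41.9444 m/s
V^2 = 1759.3364
d = 1759.3364 / (2 * 1.17)
d = 1759.3364 / 2.34
d = 751.9 m

751.9


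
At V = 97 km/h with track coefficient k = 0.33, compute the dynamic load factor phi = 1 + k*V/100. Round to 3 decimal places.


phi = 1 + k * V / 100
phi = 1 + 0.33 * 97 / 100
phi = 1 + 0.3201
phi = 1.320

1.320


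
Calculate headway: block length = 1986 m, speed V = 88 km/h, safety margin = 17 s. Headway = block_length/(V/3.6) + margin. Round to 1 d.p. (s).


V = 88 / 3.6 = 24.4444 m/s
Block traversal time = 1986 / 24.4444 = 81.2455 s
Headway = 81.2455 + 17
Headway = 98.2 s

98.2


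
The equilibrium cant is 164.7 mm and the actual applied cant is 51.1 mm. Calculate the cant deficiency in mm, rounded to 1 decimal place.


Cant deficiency = equilibrium cant - actual cant
CD = 164.7 - 51.1
CD = 113.6 mm

113.6


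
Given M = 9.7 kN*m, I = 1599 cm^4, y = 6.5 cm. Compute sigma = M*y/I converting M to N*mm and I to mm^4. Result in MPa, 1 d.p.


Convert units:
M = 9.7 kN*m = 9700000 N*mm
y = 6.5 cm = 65 mm
I = 1599 cm^4 = 15990000 mm^4
sigma = 9700000 * 65 / 15990000
sigma = 39.4 MPa

39.4


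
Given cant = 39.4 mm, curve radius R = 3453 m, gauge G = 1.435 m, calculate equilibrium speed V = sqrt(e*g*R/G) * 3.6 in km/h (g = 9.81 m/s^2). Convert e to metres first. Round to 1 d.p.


Convert cant: e = 39.4 mm = 0.0394 m
V_ms = sqrt(0.0394 * 9.81 * 3453 / 1.435)
V_ms = sqrt(930.05773) = 30.4968 m/s
V = 30.4968 * 3.6 = 109.8 km/h

109.8


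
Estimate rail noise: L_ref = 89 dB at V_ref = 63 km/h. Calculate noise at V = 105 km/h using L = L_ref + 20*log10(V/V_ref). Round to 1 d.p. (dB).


V/V_ref = 105 / 63 = 1.666667
log10(1.666667) = 0.221849
20 * 0.221849 = 4.437
L = 89 + 4.437 = 93.4 dB

93.4


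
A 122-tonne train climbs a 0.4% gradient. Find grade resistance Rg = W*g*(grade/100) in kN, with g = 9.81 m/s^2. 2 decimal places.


Rg = W * 9.81 * grade / 100
Rg = 122 * 9.81 * 0.4 / 100
Rg = 1196.82 * 0.004
Rg = 4.79 kN

4.79


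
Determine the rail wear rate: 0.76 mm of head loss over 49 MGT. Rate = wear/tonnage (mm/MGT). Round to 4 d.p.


Wear rate = total wear / cumulative tonnage
Rate = 0.76 / 49
Rate = 0.0155 mm/MGT

0.0155


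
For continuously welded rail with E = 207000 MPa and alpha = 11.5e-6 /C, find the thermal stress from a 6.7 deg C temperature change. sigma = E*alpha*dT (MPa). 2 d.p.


sigma = E * alpha * dT
sigma = 207000 * 11.5e-6 * 6.7
sigma = 2.3805 * 6.7
sigma = 15.95 MPa

15.95


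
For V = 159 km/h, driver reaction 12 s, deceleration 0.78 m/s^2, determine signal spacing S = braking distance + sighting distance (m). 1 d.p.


V = 159 / 3.6 = 44.1667 m/s
Braking distance = 44.1667^2 / (2*0.78) = 1250.4452 m
Sighting distance = 44.1667 * 12 = 530.0 m
S = 1250.4452 + 530.0 = 1780.4 m

1780.4


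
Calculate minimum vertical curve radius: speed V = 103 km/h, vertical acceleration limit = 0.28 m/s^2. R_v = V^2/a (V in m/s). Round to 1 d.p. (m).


Convert speed: V = 103 / 3.6 = 28.6111 m/s
V^2 = 818.5957 m^2/s^2
R_v = 818.5957 / 0.28
R_v = 2923.6 m

2923.6


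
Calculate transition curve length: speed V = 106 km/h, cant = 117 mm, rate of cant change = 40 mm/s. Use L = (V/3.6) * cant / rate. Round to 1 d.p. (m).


Convert speed: V = 106 / 3.6 = 29.4444 m/s
L = 29.4444 * 117 / 40
L = 3445.0 / 40
L = 86.1 m

86.1


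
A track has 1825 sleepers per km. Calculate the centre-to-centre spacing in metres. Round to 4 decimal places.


Spacing = 1000 m / number of sleepers
Spacing = 1000 / 1825
Spacing = 0.5479 m

0.5479


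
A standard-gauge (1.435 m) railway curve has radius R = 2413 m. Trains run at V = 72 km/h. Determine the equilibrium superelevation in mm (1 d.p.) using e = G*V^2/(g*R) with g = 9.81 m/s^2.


Convert speed: V = 72 / 3.6 = 20.0 m/s
Apply formula: e = 1.435 * 20.0^2 / (9.81 * 2413)
e = 1.435 * 400.0 / 23671.53
e = 0.024249 m = 24.2 mm

24.2


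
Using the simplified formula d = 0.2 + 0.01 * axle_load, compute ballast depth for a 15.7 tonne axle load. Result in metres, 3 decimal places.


d = 0.2 + 0.01 * 15.7
d = 0.2 + 0.157
d = 0.357 m

0.357


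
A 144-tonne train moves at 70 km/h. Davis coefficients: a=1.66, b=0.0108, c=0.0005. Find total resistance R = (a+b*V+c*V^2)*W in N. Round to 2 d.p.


b*V = 0.0108 * 70 = 0.756
c*V^2 = 0.0005 * 4900 = 2.45
R_per_t = 1.66 + 0.756 + 2.45 = 4.866 N/t
R_total = 4.866 * 144 = 700.70 N

700.70


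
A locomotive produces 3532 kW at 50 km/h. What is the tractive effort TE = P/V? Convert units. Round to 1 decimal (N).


Convert: P = 3532 kW = 3532000 W
V = 50 / 3.6 = 13.8889 m/s
TE = 3532000 / 13.8889
TE = 254304.0 N

254304.0


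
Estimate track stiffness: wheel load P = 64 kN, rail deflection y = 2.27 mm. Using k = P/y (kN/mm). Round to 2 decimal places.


Track stiffness k = P / y
k = 64 / 2.27
k = 28.19 kN/mm

28.19


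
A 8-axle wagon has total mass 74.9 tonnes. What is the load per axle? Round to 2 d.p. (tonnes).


Load per axle = total weight / number of axles
Load = 74.9 / 8
Load = 9.36 tonnes

9.36


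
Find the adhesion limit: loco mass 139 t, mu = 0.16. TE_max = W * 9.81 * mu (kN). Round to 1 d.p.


TE_max = W * g * mu
TE_max = 139 * 9.81 * 0.16
TE_max = 1363.59 * 0.16
TE_max = 218.2 kN

218.2


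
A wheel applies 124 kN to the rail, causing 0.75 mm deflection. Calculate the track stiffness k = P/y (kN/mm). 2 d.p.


Track stiffness k = P / y
k = 124 / 0.75
k = 165.33 kN/mm

165.33


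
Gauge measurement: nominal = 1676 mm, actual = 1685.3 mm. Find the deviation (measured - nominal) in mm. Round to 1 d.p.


Deviation = measured - nominal
Deviation = 1685.3 - 1676
Deviation = 9.3 mm

9.3


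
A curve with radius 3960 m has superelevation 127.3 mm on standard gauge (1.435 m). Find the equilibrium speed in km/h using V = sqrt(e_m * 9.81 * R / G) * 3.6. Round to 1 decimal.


Convert cant: e = 127.3 mm = 0.1273 m
V_ms = sqrt(0.1273 * 9.81 * 3960 / 1.435)
V_ms = sqrt(3446.201728) = 58.7044 m/s
V = 58.7044 * 3.6 = 211.3 km/h

211.3


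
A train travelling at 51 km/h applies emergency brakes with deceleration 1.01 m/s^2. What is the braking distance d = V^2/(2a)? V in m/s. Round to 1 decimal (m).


Convert speed: V = 51 / 3.6 = 14.1667 m/s
V^2 = 200.6944
d = 200.6944 / (2 * 1.01)
d = 200.6944 / 2.02
d = 99.4 m

99.4


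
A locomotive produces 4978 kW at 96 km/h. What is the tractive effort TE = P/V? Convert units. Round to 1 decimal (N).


Convert: P = 4978 kW = 4978000 W
V = 96 / 3.6 = 26.6667 m/s
TE = 4978000 / 26.6667
TE = 186675.0 N

186675.0


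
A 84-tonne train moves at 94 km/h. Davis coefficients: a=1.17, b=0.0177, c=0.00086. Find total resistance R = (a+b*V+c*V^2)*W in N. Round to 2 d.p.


b*V = 0.0177 * 94 = 1.6638
c*V^2 = 0.00086 * 8836 = 7.59896
R_per_t = 1.17 + 1.6638 + 7.59896 = 10.43276 N/t
R_total = 10.43276 * 84 = 876.35 N

876.35


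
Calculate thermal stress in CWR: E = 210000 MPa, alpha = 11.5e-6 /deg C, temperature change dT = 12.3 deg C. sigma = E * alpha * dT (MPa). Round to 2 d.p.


sigma = E * alpha * dT
sigma = 210000 * 11.5e-6 * 12.3
sigma = 2.415 * 12.3
sigma = 29.70 MPa

29.70


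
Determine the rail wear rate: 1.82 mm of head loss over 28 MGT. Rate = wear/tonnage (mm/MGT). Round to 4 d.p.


Wear rate = total wear / cumulative tonnage
Rate = 1.82 / 28
Rate = 0.0650 mm/MGT

0.0650


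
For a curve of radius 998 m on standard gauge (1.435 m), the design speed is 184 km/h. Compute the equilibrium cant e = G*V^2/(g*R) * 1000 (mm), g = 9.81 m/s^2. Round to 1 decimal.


Convert speed: V = 184 / 3.6 = 51.1111 m/s
Apply formula: e = 1.435 * 51.1111^2 / (9.81 * 998)
e = 1.435 * 2612.3457 / 9790.38
e = 0.382898 m = 382.9 mm

382.9


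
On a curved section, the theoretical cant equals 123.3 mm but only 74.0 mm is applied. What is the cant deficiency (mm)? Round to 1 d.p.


Cant deficiency = equilibrium cant - actual cant
CD = 123.3 - 74.0
CD = 49.3 mm

49.3


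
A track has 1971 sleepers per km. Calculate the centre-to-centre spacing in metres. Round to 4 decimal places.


Spacing = 1000 m / number of sleepers
Spacing = 1000 / 1971
Spacing = 0.5074 m

0.5074


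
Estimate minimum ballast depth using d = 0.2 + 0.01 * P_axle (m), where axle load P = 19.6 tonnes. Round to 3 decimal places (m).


d = 0.2 + 0.01 * 19.6
d = 0.2 + 0.196
d = 0.396 m

0.396


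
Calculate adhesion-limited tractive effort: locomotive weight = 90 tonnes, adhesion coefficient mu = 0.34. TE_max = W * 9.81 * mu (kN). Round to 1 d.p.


TE_max = W * g * mu
TE_max = 90 * 9.81 * 0.34
TE_max = 882.9 * 0.34
TE_max = 300.2 kN

300.2


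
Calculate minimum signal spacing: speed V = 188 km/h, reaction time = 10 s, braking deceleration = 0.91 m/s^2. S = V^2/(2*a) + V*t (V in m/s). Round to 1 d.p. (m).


V = 188 / 3.6 = 52.2222 m/s
Braking distance = 52.2222^2 / (2*0.91) = 1498.4398 m
Sighting distance = 52.2222 * 10 = 522.2222 m
S = 1498.4398 + 522.2222 = 2020.7 m

2020.7


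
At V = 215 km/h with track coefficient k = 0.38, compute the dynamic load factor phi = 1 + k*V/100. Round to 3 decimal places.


phi = 1 + k * V / 100
phi = 1 + 0.38 * 215 / 100
phi = 1 + 0.817
phi = 1.817

1.817


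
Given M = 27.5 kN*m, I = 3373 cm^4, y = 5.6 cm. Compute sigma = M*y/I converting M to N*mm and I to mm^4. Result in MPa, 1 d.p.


Convert units:
M = 27.5 kN*m = 27500000 N*mm
y = 5.6 cm = 56 mm
I = 3373 cm^4 = 33730000 mm^4
sigma = 27500000 * 56 / 33730000
sigma = 45.7 MPa

45.7


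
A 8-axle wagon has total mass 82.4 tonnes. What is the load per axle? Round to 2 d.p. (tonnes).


Load per axle = total weight / number of axles
Load = 82.4 / 8
Load = 10.30 tonnes

10.30


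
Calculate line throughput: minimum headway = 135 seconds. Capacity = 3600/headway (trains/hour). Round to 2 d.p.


Capacity = 3600 / headway
Capacity = 3600 / 135
Capacity = 26.67 trains/hour

26.67


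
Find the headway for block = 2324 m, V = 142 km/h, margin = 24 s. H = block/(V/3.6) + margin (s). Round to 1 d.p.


V = 142 / 3.6 = 39.4444 m/s
Block traversal time = 2324 / 39.4444 = 58.9183 s
Headway = 58.9183 + 24
Headway = 82.9 s

82.9


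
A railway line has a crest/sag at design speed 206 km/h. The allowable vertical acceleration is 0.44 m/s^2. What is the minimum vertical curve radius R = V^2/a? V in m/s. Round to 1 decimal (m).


Convert speed: V = 206 / 3.6 = 57.2222 m/s
V^2 = 3274.3827 m^2/s^2
R_v = 3274.3827 / 0.44
R_v = 7441.8 m

7441.8


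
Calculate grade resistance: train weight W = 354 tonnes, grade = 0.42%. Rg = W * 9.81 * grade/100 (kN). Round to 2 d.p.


Rg = W * 9.81 * grade / 100
Rg = 354 * 9.81 * 0.42 / 100
Rg = 3472.74 * 0.0042
Rg = 14.59 kN

14.59


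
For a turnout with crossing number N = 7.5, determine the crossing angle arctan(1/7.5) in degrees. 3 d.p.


1/N = 1/7.5 = 0.133333
angle = arctan(0.133333) = 0.132552 rad
angle = 0.132552 * 180/pi = 7.595 degrees

7.595


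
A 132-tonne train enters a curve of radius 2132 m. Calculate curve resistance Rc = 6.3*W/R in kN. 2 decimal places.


Rc = 6.3 * W / R
Rc = 6.3 * 132 / 2132
Rc = 831.6 / 2132
Rc = 0.39 kN

0.39


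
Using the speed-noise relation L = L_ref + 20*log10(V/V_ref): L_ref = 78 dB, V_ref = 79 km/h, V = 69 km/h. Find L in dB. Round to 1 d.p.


V/V_ref = 69 / 79 = 0.873418
log10(0.873418) = -0.058778
20 * -0.058778 = -1.1756
L = 78 + -1.1756 = 76.8 dB

76.8


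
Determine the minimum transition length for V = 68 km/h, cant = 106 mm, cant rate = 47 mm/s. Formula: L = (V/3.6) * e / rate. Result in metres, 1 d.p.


Convert speed: V = 68 / 3.6 = 18.8889 m/s
L = 18.8889 * 106 / 47
L = 2002.2222 / 47
L = 42.6 m

42.6


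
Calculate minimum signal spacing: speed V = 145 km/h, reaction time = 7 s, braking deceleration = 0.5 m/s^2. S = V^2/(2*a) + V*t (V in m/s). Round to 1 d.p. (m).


V = 145 / 3.6 = 40.2778 m/s
Braking distance = 40.2778^2 / (2*0.5) = 1622.2994 m
Sighting distance = 40.2778 * 7 = 281.9444 m
S = 1622.2994 + 281.9444 = 1904.2 m

1904.2


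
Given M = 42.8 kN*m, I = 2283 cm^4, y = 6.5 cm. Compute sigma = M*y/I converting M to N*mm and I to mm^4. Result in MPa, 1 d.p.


Convert units:
M = 42.8 kN*m = 42800000 N*mm
y = 6.5 cm = 65 mm
I = 2283 cm^4 = 22830000 mm^4
sigma = 42800000 * 65 / 22830000
sigma = 121.9 MPa

121.9


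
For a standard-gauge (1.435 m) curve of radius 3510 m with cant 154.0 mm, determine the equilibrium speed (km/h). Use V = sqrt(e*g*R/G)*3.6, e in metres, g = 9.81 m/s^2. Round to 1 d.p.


Convert cant: e = 154.0 mm = 0.1540 m
V_ms = sqrt(0.1540 * 9.81 * 3510 / 1.435)
V_ms = sqrt(3695.259512) = 60.7886 m/s
V = 60.7886 * 3.6 = 218.8 km/h

218.8


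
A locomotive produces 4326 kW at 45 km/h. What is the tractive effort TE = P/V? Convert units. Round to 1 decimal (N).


Convert: P = 4326 kW = 4326000 W
V = 45 / 3.6 = 12.5 m/s
TE = 4326000 / 12.5
TE = 346080.0 N

346080.0


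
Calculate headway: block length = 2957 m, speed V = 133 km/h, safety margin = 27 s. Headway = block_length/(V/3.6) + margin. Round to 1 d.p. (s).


V = 133 / 3.6 = 36.9444 m/s
Block traversal time = 2957 / 36.9444 = 80.0391 s
Headway = 80.0391 + 27
Headway = 107.0 s

107.0


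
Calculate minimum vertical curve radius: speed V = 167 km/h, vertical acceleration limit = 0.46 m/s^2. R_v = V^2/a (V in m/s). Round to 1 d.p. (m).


Convert speed: V = 167 / 3.6 = 46.3889 m/s
V^2 = 2151.929 m^2/s^2
R_v = 2151.929 / 0.46
R_v = 4678.1 m

4678.1


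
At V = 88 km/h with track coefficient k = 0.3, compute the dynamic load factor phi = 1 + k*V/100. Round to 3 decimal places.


phi = 1 + k * V / 100
phi = 1 + 0.3 * 88 / 100
phi = 1 + 0.264
phi = 1.264

1.264


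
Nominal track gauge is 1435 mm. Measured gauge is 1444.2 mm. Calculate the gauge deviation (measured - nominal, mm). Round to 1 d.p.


Deviation = measured - nominal
Deviation = 1444.2 - 1435
Deviation = 9.2 mm

9.2


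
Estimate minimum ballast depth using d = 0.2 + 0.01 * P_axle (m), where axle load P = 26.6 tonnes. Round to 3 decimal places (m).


d = 0.2 + 0.01 * 26.6
d = 0.2 + 0.266
d = 0.466 m

0.466


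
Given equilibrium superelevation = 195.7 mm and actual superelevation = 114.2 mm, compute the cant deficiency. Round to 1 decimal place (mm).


Cant deficiency = equilibrium cant - actual cant
CD = 195.7 - 114.2
CD = 81.5 mm

81.5


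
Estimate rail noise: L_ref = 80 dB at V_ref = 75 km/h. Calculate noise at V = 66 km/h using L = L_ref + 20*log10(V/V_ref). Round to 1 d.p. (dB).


V/V_ref = 66 / 75 = 0.88
log10(0.88) = -0.055517
20 * -0.055517 = -1.1103
L = 80 + -1.1103 = 78.9 dB

78.9


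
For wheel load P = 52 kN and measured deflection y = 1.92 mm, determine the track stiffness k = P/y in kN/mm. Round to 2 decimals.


Track stiffness k = P / y
k = 52 / 1.92
k = 27.08 kN/mm

27.08


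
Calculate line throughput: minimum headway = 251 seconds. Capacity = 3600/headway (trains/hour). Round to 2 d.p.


Capacity = 3600 / headway
Capacity = 3600 / 251
Capacity = 14.34 trains/hour

14.34


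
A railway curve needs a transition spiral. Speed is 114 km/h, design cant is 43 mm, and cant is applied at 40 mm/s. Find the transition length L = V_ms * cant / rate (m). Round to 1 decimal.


Convert speed: V = 114 / 3.6 = 31.6667 m/s
L = 31.6667 * 43 / 40
L = 1361.6667 / 40
L = 34.0 m

34.0


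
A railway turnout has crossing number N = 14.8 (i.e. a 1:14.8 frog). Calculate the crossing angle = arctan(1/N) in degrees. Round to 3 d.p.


1/N = 1/14.8 = 0.067568
angle = arctan(0.067568) = 0.067465 rad
angle = 0.067465 * 180/pi = 3.865 degrees

3.865


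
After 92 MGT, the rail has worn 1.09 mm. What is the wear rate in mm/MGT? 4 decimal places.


Wear rate = total wear / cumulative tonnage
Rate = 1.09 / 92
Rate = 0.0118 mm/MGT

0.0118


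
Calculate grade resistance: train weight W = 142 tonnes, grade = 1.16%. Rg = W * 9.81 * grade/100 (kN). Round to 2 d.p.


Rg = W * 9.81 * grade / 100
Rg = 142 * 9.81 * 1.16 / 100
Rg = 1393.02 * 0.0116
Rg = 16.16 kN

16.16


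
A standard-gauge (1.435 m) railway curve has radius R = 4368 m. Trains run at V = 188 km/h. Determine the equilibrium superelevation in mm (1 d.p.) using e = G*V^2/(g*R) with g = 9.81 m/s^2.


Convert speed: V = 188 / 3.6 = 52.2222 m/s
Apply formula: e = 1.435 * 52.2222^2 / (9.81 * 4368)
e = 1.435 * 2727.1605 / 42850.08
e = 0.091329 m = 91.3 mm

91.3


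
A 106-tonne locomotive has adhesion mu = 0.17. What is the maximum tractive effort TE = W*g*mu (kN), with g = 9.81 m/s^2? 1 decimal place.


TE_max = W * g * mu
TE_max = 106 * 9.81 * 0.17
TE_max = 1039.86 * 0.17
TE_max = 176.8 kN

176.8


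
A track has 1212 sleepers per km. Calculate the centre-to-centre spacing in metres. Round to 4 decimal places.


Spacing = 1000 m / number of sleepers
Spacing = 1000 / 1212
Spacing = 0.8251 m

0.8251


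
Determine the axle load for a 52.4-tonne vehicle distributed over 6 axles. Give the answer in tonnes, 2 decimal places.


Load per axle = total weight / number of axles
Load = 52.4 / 6
Load = 8.73 tonnes

8.73


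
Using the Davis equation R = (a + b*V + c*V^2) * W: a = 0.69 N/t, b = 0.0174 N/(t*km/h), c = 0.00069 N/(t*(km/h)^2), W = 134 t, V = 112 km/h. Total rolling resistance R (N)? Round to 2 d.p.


b*V = 0.0174 * 112 = 1.9488
c*V^2 = 0.00069 * 12544 = 8.65536
R_per_t = 0.69 + 1.9488 + 8.65536 = 11.29416 N/t
R_total = 11.29416 * 134 = 1513.42 N

1513.42


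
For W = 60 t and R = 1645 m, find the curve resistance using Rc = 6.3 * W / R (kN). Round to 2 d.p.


Rc = 6.3 * W / R
Rc = 6.3 * 60 / 1645
Rc = 378.0 / 1645
Rc = 0.23 kN

0.23


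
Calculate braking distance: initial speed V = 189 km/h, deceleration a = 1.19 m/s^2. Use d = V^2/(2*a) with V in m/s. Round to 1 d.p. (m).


Convert speed: V = 189 / 3.6 = 52.5 m/s
V^2 = 2756.25
d = 2756.25 / (2 * 1.19)
d = 2756.25 / 2.38
d = 1158.1 m

1158.1


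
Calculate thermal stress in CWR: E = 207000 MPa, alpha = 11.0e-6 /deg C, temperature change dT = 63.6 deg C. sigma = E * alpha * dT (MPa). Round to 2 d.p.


sigma = E * alpha * dT
sigma = 207000 * 11.0e-6 * 63.6
sigma = 2.277 * 63.6
sigma = 144.82 MPa

144.82


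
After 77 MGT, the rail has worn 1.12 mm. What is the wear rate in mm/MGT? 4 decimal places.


Wear rate = total wear / cumulative tonnage
Rate = 1.12 / 77
Rate = 0.0145 mm/MGT

0.0145


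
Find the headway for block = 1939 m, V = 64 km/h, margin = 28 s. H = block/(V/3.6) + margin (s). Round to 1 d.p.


V = 64 / 3.6 = 17.7778 m/s
Block traversal time = 1939 / 17.7778 = 109.0687 s
Headway = 109.0687 + 28
Headway = 137.1 s

137.1


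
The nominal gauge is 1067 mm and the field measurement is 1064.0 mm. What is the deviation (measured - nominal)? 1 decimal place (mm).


Deviation = measured - nominal
Deviation = 1064.0 - 1067
Deviation = -3.0 mm

-3.0


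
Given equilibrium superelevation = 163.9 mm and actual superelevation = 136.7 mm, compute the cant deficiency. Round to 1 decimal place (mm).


Cant deficiency = equilibrium cant - actual cant
CD = 163.9 - 136.7
CD = 27.2 mm

27.2


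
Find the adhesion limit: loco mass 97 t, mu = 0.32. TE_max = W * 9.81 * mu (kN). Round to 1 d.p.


TE_max = W * g * mu
TE_max = 97 * 9.81 * 0.32
TE_max = 951.57 * 0.32
TE_max = 304.5 kN

304.5


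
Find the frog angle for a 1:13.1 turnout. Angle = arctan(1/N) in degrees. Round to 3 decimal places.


1/N = 1/13.1 = 0.076336
angle = arctan(0.076336) = 0.076188 rad
angle = 0.076188 * 180/pi = 4.365 degrees

4.365


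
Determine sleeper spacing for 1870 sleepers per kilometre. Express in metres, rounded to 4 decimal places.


Spacing = 1000 m / number of sleepers
Spacing = 1000 / 1870
Spacing = 0.5348 m

0.5348


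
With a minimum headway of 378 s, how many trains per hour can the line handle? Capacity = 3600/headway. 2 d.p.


Capacity = 3600 / headway
Capacity = 3600 / 378
Capacity = 9.52 trains/hour

9.52


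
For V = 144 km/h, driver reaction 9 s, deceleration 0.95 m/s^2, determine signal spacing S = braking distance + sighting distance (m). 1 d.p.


V = 144 / 3.6 = 40.0 m/s
Braking distance = 40.0^2 / (2*0.95) = 842.1053 m
Sighting distance = 40.0 * 9 = 360.0 m
S = 842.1053 + 360.0 = 1202.1 m

1202.1


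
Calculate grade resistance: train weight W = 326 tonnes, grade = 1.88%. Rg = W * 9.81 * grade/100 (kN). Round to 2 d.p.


Rg = W * 9.81 * grade / 100
Rg = 326 * 9.81 * 1.88 / 100
Rg = 3198.06 * 0.0188
Rg = 60.12 kN

60.12


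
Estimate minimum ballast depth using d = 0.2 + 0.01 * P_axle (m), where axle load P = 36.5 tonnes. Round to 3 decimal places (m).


d = 0.2 + 0.01 * 36.5
d = 0.2 + 0.365
d = 0.565 m

0.565


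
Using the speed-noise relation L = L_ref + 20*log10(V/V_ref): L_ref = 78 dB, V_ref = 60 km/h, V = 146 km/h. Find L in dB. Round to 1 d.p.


V/V_ref = 146 / 60 = 2.433333
log10(2.433333) = 0.386202
20 * 0.386202 = 7.724
L = 78 + 7.724 = 85.7 dB

85.7


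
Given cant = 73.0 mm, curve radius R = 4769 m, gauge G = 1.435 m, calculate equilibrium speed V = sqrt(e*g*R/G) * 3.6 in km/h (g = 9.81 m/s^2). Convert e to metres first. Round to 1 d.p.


Convert cant: e = 73.0 mm = 0.0730 m
V_ms = sqrt(0.0730 * 9.81 * 4769 / 1.435)
V_ms = sqrt(2379.947017) = 48.7847 m/s
V = 48.7847 * 3.6 = 175.6 km/h

175.6


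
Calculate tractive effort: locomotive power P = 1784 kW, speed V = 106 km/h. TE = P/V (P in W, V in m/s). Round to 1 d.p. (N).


Convert: P = 1784 kW = 1784000 W
V = 106 / 3.6 = 29.4444 m/s
TE = 1784000 / 29.4444
TE = 60588.7 N

60588.7


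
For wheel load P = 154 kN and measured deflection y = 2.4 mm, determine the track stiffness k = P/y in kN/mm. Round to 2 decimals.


Track stiffness k = P / y
k = 154 / 2.4
k = 64.17 kN/mm

64.17


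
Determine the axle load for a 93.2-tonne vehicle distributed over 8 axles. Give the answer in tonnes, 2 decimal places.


Load per axle = total weight / number of axles
Load = 93.2 / 8
Load = 11.65 tonnes

11.65


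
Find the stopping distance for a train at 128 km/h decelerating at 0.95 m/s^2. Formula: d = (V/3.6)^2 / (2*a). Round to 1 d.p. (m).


Convert speed: V = 128 / 3.6 = 35.5556 m/s
V^2 = 1264.1975
d = 1264.1975 / (2 * 0.95)
d = 1264.1975 / 1.9
d = 665.4 m

665.4


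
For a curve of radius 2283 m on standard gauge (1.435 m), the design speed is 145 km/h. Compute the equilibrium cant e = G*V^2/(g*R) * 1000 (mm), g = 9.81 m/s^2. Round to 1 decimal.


Convert speed: V = 145 / 3.6 = 40.2778 m/s
Apply formula: e = 1.435 * 40.2778^2 / (9.81 * 2283)
e = 1.435 * 1622.2994 / 22396.23
e = 0.103946 m = 103.9 mm

103.9


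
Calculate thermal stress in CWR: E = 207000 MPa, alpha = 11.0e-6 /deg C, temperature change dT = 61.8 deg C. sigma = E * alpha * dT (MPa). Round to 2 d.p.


sigma = E * alpha * dT
sigma = 207000 * 11.0e-6 * 61.8
sigma = 2.277 * 61.8
sigma = 140.72 MPa

140.72


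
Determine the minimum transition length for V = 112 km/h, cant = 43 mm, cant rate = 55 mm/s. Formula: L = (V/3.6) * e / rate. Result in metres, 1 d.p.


Convert speed: V = 112 / 3.6 = 31.1111 m/s
L = 31.1111 * 43 / 55
L = 1337.7778 / 55
L = 24.3 m

24.3


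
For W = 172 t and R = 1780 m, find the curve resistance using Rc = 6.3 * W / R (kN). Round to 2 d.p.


Rc = 6.3 * W / R
Rc = 6.3 * 172 / 1780
Rc = 1083.6 / 1780
Rc = 0.61 kN

0.61


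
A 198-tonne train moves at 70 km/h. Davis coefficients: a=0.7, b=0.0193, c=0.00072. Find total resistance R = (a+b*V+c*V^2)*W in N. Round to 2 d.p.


b*V = 0.0193 * 70 = 1.351
c*V^2 = 0.00072 * 4900 = 3.528
R_per_t = 0.7 + 1.351 + 3.528 = 5.579 N/t
R_total = 5.579 * 198 = 1104.64 N

1104.64


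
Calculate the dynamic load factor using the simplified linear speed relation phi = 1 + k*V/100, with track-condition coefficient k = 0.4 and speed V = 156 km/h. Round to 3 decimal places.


phi = 1 + k * V / 100
phi = 1 + 0.4 * 156 / 100
phi = 1 + 0.624
phi = 1.624

1.624


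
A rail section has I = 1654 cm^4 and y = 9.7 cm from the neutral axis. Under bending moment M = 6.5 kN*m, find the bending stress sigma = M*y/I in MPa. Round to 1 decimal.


Convert units:
M = 6.5 kN*m = 6500000 N*mm
y = 9.7 cm = 97 mm
I = 1654 cm^4 = 16540000 mm^4
sigma = 6500000 * 97 / 16540000
sigma = 38.1 MPa

38.1


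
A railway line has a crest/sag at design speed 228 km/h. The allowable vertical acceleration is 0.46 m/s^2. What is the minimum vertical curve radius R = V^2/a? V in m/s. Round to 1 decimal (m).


Convert speed: V = 228 / 3.6 = 63.3333 m/s
V^2 = 4011.1111 m^2/s^2
R_v = 4011.1111 / 0.46
R_v = 8719.8 m

8719.8


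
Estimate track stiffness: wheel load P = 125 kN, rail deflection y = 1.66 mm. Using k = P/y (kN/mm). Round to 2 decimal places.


Track stiffness k = P / y
k = 125 / 1.66
k = 75.30 kN/mm

75.30


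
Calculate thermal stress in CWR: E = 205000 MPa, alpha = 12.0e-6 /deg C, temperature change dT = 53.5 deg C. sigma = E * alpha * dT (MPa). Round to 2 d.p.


sigma = E * alpha * dT
sigma = 205000 * 12.0e-6 * 53.5
sigma = 2.46 * 53.5
sigma = 131.61 MPa

131.61


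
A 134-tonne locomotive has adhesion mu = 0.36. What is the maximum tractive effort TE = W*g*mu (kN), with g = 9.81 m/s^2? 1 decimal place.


TE_max = W * g * mu
TE_max = 134 * 9.81 * 0.36
TE_max = 1314.54 * 0.36
TE_max = 473.2 kN

473.2


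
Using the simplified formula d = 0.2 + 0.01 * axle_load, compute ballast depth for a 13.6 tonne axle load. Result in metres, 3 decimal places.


d = 0.2 + 0.01 * 13.6
d = 0.2 + 0.136
d = 0.336 m

0.336


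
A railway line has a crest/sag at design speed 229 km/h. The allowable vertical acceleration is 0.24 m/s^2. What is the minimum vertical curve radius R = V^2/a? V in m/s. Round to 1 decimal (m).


Convert speed: V = 229 / 3.6 = 63.6111 m/s
V^2 = 4046.3735 m^2/s^2
R_v = 4046.3735 / 0.24
R_v = 16859.9 m

16859.9


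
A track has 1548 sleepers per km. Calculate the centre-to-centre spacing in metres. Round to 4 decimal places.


Spacing = 1000 m / number of sleepers
Spacing = 1000 / 1548
Spacing = 0.6460 m

0.6460


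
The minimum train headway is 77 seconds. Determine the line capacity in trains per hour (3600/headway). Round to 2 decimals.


Capacity = 3600 / headway
Capacity = 3600 / 77
Capacity = 46.75 trains/hour

46.75


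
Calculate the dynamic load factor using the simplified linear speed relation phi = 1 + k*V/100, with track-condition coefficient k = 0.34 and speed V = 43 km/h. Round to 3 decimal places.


phi = 1 + k * V / 100
phi = 1 + 0.34 * 43 / 100
phi = 1 + 0.1462
phi = 1.146

1.146


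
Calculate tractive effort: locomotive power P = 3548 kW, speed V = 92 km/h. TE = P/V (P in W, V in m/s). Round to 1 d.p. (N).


Convert: P = 3548 kW = 3548000 W
V = 92 / 3.6 = 25.5556 m/s
TE = 3548000 / 25.5556
TE = 138834.8 N

138834.8


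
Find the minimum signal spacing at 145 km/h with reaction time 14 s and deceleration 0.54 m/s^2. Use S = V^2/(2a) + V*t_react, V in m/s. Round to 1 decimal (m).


V = 145 / 3.6 = 40.2778 m/s
Braking distance = 40.2778^2 / (2*0.54) = 1502.1291 m
Sighting distance = 40.2778 * 14 = 563.8889 m
S = 1502.1291 + 563.8889 = 2066.0 m

2066.0


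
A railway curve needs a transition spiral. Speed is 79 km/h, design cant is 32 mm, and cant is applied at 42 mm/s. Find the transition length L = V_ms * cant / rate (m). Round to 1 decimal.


Convert speed: V = 79 / 3.6 = 21.9444 m/s
L = 21.9444 * 32 / 42
L = 702.2222 / 42
L = 16.7 m

16.7


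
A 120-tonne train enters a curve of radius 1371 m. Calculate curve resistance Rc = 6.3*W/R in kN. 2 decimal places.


Rc = 6.3 * W / R
Rc = 6.3 * 120 / 1371
Rc = 756.0 / 1371
Rc = 0.55 kN

0.55


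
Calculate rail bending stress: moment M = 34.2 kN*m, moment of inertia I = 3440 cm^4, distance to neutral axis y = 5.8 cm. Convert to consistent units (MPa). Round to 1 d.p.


Convert units:
M = 34.2 kN*m = 34200000 N*mm
y = 5.8 cm = 58 mm
I = 3440 cm^4 = 34400000 mm^4
sigma = 34200000 * 58 / 34400000
sigma = 57.7 MPa

57.7


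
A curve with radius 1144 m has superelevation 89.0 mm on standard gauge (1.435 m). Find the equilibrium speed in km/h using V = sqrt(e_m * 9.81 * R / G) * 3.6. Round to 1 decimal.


Convert cant: e = 89.0 mm = 0.0890 m
V_ms = sqrt(0.0890 * 9.81 * 1144 / 1.435)
V_ms = sqrt(696.0383) = 26.3825 m/s
V = 26.3825 * 3.6 = 95.0 km/h

95.0


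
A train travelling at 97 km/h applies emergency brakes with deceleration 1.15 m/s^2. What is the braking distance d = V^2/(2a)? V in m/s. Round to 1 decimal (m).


Convert speed: V = 97 / 3.6 = 26.9444 m/s
V^2 = 726.0031
d = 726.0031 / (2 * 1.15)
d = 726.0031 / 2.3
d = 315.7 m

315.7


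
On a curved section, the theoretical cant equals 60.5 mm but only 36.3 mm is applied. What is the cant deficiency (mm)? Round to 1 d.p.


Cant deficiency = equilibrium cant - actual cant
CD = 60.5 - 36.3
CD = 24.2 mm

24.2


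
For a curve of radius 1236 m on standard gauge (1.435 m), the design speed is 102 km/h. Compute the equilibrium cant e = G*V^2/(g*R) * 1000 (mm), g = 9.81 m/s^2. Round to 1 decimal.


Convert speed: V = 102 / 3.6 = 28.3333 m/s
Apply formula: e = 1.435 * 28.3333^2 / (9.81 * 1236)
e = 1.435 * 802.7778 / 12125.16
e = 0.095008 m = 95.0 mm

95.0


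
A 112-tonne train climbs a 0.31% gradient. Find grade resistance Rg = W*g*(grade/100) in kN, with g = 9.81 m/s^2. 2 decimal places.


Rg = W * 9.81 * grade / 100
Rg = 112 * 9.81 * 0.31 / 100
Rg = 1098.72 * 0.0031
Rg = 3.41 kN

3.41


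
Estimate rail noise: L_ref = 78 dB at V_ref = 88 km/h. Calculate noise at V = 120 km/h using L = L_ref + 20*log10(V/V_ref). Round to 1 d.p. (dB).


V/V_ref = 120 / 88 = 1.363636
log10(1.363636) = 0.134699
20 * 0.134699 = 2.694
L = 78 + 2.694 = 80.7 dB

80.7


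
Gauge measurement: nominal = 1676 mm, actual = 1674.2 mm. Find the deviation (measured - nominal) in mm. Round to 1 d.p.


Deviation = measured - nominal
Deviation = 1674.2 - 1676
Deviation = -1.8 mm

-1.8


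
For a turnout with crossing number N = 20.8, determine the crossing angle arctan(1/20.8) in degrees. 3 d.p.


1/N = 1/20.8 = 0.048077
angle = arctan(0.048077) = 0.04804 rad
angle = 0.04804 * 180/pi = 2.752 degrees

2.752


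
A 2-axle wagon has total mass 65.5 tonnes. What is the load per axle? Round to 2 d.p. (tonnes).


Load per axle = total weight / number of axles
Load = 65.5 / 2
Load = 32.75 tonnes

32.75


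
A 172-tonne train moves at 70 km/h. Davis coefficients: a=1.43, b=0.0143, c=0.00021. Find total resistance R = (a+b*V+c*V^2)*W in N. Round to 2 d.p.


b*V = 0.0143 * 70 = 1.001
c*V^2 = 0.00021 * 4900 = 1.029
R_per_t = 1.43 + 1.001 + 1.029 = 3.46 N/t
R_total = 3.46 * 172 = 595.12 N

595.12


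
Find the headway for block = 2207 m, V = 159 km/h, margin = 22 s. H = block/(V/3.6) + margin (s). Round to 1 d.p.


V = 159 / 3.6 = 44.1667 m/s
Block traversal time = 2207 / 44.1667 = 49.9698 s
Headway = 49.9698 + 22
Headway = 72.0 s

72.0


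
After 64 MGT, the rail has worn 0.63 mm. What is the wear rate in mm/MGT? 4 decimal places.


Wear rate = total wear / cumulative tonnage
Rate = 0.63 / 64
Rate = 0.0098 mm/MGT

0.0098


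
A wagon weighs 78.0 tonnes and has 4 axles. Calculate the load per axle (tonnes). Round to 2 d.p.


Load per axle = total weight / number of axles
Load = 78.0 / 4
Load = 19.50 tonnes

19.50


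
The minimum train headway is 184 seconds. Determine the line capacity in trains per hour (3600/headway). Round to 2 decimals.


Capacity = 3600 / headway
Capacity = 3600 / 184
Capacity = 19.57 trains/hour

19.57


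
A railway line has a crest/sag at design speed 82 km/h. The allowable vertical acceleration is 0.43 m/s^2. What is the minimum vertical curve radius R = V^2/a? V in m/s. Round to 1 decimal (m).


Convert speed: V = 82 / 3.6 = 22.7778 m/s
V^2 = 518.8272 m^2/s^2
R_v = 518.8272 / 0.43
R_v = 1206.6 m

1206.6


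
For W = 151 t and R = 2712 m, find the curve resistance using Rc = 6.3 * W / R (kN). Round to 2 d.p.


Rc = 6.3 * W / R
Rc = 6.3 * 151 / 2712
Rc = 951.3 / 2712
Rc = 0.35 kN

0.35


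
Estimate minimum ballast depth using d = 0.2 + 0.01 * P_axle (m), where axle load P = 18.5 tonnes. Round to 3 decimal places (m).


d = 0.2 + 0.01 * 18.5
d = 0.2 + 0.185
d = 0.385 m

0.385


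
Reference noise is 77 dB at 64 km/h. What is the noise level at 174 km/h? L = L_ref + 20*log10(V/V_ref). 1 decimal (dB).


V/V_ref = 174 / 64 = 2.71875
log10(2.71875) = 0.434369
20 * 0.434369 = 8.6874
L = 77 + 8.6874 = 85.7 dB

85.7


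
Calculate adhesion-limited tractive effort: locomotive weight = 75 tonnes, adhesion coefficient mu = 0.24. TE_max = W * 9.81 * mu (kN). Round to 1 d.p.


TE_max = W * g * mu
TE_max = 75 * 9.81 * 0.24
TE_max = 735.75 * 0.24
TE_max = 176.6 kN

176.6


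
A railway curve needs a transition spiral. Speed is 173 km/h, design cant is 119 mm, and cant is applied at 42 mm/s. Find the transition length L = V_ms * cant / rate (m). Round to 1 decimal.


Convert speed: V = 173 / 3.6 = 48.0556 m/s
L = 48.0556 * 119 / 42
L = 5718.6111 / 42
L = 136.2 m

136.2


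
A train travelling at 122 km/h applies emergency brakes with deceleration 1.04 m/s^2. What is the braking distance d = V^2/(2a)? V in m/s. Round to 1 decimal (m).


Convert speed: V = 122 / 3.6 = 33.8889 m/s
V^2 = 1148.4568
d = 1148.4568 / (2 * 1.04)
d = 1148.4568 / 2.08
d = 552.1 m

552.1


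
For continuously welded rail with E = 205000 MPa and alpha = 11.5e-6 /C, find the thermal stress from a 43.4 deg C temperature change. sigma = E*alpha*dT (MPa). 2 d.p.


sigma = E * alpha * dT
sigma = 205000 * 11.5e-6 * 43.4
sigma = 2.3575 * 43.4
sigma = 102.32 MPa

102.32


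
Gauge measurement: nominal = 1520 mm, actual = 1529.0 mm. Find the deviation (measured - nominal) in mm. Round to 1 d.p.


Deviation = measured - nominal
Deviation = 1529.0 - 1520
Deviation = 9.0 mm

9.0


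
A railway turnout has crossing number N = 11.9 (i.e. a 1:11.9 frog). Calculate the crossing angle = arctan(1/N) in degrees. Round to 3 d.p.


1/N = 1/11.9 = 0.084034
angle = arctan(0.084034) = 0.083837 rad
angle = 0.083837 * 180/pi = 4.803 degrees

4.803


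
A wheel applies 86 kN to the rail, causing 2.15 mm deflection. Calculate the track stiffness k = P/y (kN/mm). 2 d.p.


Track stiffness k = P / y
k = 86 / 2.15
k = 40.00 kN/mm

40.00


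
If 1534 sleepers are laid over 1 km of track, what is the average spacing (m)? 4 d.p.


Spacing = 1000 m / number of sleepers
Spacing = 1000 / 1534
Spacing = 0.6519 m

0.6519


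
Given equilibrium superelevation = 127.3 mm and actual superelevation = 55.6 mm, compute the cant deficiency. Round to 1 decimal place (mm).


Cant deficiency = equilibrium cant - actual cant
CD = 127.3 - 55.6
CD = 71.7 mm

71.7


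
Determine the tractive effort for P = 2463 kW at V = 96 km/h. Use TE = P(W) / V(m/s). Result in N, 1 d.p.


Convert: P = 2463 kW = 2463000 W
V = 96 / 3.6 = 26.6667 m/s
TE = 2463000 / 26.6667
TE = 92362.5 N

92362.5


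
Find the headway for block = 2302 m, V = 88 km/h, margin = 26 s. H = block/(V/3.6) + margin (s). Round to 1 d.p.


V = 88 / 3.6 = 24.4444 m/s
Block traversal time = 2302 / 24.4444 = 94.1727 s
Headway = 94.1727 + 26
Headway = 120.2 s

120.2


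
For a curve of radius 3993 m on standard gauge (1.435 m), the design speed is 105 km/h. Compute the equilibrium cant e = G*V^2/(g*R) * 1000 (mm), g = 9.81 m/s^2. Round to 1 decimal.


Convert speed: V = 105 / 3.6 = 29.1667 m/s
Apply formula: e = 1.435 * 29.1667^2 / (9.81 * 3993)
e = 1.435 * 850.6944 / 39171.33
e = 0.031164 m = 31.2 mm

31.2


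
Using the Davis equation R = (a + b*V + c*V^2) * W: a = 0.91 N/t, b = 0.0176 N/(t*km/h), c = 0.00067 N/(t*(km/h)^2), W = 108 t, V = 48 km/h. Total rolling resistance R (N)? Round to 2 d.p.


b*V = 0.0176 * 48 = 0.8448
c*V^2 = 0.00067 * 2304 = 1.54368
R_per_t = 0.91 + 0.8448 + 1.54368 = 3.29848 N/t
R_total = 3.29848 * 108 = 356.24 N

356.24
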